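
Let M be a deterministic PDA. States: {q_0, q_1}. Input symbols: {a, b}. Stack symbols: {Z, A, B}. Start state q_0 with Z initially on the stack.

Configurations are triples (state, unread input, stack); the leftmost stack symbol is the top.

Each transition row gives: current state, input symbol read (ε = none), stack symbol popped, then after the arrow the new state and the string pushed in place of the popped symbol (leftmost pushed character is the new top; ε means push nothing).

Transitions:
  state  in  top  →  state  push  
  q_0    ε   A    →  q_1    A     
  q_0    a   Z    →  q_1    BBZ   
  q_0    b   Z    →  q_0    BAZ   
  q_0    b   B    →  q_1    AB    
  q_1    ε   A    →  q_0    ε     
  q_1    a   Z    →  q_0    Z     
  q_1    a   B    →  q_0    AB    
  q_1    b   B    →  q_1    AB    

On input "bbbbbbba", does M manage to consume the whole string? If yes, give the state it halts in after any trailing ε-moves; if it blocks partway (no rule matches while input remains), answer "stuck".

(q_0, bbbbbbba, Z)
  read b, top Z: go to q_0, push BAZ → (q_0, bbbbbba, BAZ)
  read b, top B: go to q_1, push AB → (q_1, bbbbba, ABAZ)
  ε-move, top A: go to q_0, push ε → (q_0, bbbbba, BAZ)
  read b, top B: go to q_1, push AB → (q_1, bbbba, ABAZ)
  ε-move, top A: go to q_0, push ε → (q_0, bbbba, BAZ)
  read b, top B: go to q_1, push AB → (q_1, bbba, ABAZ)
  ε-move, top A: go to q_0, push ε → (q_0, bbba, BAZ)
  read b, top B: go to q_1, push AB → (q_1, bba, ABAZ)
  ε-move, top A: go to q_0, push ε → (q_0, bba, BAZ)
  read b, top B: go to q_1, push AB → (q_1, ba, ABAZ)
  ε-move, top A: go to q_0, push ε → (q_0, ba, BAZ)
  read b, top B: go to q_1, push AB → (q_1, a, ABAZ)
  ε-move, top A: go to q_0, push ε → (q_0, a, BAZ)
No transition for (q_0, a, top B); M blocks with input a remaining.

stuck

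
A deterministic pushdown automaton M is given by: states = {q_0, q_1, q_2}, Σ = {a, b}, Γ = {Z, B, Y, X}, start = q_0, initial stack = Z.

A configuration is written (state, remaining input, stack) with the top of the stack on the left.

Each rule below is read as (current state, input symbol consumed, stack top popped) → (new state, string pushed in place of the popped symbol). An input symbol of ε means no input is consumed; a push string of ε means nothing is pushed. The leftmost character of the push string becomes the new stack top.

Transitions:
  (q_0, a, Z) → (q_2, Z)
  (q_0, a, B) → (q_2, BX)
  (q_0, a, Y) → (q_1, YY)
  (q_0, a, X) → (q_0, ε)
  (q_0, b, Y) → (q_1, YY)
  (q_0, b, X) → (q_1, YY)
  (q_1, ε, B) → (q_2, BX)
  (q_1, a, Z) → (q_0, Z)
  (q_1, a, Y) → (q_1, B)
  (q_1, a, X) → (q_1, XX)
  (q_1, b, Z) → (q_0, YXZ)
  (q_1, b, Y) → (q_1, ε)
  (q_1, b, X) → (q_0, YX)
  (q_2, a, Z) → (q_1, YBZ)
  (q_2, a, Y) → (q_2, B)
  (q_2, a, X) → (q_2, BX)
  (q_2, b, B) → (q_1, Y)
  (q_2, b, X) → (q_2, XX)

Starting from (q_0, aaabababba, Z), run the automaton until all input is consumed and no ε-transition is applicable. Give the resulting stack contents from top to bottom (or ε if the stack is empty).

XXXXBZ

(q_0, aaabababba, Z) ⊢ (q_2, aabababba, Z) ⊢ (q_1, abababba, YBZ) ⊢ (q_1, bababba, BBZ) ⊢ (q_2, bababba, BXBZ) ⊢ (q_1, ababba, YXBZ) ⊢ (q_1, babba, BXBZ) ⊢ (q_2, babba, BXXBZ) ⊢ (q_1, abba, YXXBZ) ⊢ (q_1, bba, BXXBZ) ⊢ (q_2, bba, BXXXBZ) ⊢ (q_1, ba, YXXXBZ) ⊢ (q_1, a, XXXBZ) ⊢ (q_1, ε, XXXXBZ)
All input consumed in state q_1 with stack XXXXBZ.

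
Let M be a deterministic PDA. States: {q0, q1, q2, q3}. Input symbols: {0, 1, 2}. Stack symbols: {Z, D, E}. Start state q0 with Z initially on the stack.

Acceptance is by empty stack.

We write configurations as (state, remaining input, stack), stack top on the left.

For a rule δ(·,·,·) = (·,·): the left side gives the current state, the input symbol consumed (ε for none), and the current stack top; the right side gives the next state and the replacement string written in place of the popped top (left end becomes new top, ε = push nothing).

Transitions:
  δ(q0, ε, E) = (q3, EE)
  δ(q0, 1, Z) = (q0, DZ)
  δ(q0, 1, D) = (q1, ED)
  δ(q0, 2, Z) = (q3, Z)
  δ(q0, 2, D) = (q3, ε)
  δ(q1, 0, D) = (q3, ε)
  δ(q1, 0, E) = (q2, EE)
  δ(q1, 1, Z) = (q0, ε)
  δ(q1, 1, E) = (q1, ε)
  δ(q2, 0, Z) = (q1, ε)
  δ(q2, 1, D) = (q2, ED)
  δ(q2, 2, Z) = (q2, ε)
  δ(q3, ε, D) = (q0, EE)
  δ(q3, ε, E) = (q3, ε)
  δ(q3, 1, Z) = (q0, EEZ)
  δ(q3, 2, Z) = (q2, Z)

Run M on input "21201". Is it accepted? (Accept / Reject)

Reject

(q0, 21201, Z)
  read 2, top Z: go to q3, push Z → (q3, 1201, Z)
  read 1, top Z: go to q0, push EEZ → (q0, 201, EEZ)
  ε-move, top E: go to q3, push EE → (q3, 201, EEEZ)
  ε-move, top E: go to q3, push ε → (q3, 201, EEZ)
  ε-move, top E: go to q3, push ε → (q3, 201, EZ)
  ε-move, top E: go to q3, push ε → (q3, 201, Z)
  read 2, top Z: go to q2, push Z → (q2, 01, Z)
  read 0, top Z: go to q1, push ε → (q1, 1, ε)
No transition applies at (q1, 1, ε); input not fully consumed.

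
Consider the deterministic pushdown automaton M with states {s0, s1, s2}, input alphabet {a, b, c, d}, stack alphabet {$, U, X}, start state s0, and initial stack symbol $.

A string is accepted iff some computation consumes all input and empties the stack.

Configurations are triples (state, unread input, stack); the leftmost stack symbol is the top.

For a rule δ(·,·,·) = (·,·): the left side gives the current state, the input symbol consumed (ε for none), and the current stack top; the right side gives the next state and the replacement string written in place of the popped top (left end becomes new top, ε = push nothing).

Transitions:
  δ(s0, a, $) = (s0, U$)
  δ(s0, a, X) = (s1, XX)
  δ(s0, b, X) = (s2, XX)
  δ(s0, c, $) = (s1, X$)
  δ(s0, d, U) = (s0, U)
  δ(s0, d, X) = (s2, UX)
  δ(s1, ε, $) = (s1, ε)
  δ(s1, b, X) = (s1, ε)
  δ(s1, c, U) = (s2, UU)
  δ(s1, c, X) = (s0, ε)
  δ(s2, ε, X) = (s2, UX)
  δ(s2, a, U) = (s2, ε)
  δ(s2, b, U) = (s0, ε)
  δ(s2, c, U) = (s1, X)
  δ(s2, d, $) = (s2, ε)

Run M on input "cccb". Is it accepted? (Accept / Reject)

Accept

(s0, cccb, $)
  read c, top $: go to s1, push X$ → (s1, ccb, X$)
  read c, top X: go to s0, push ε → (s0, cb, $)
  read c, top $: go to s1, push X$ → (s1, b, X$)
  read b, top X: go to s1, push ε → (s1, ε, $)
  ε-move, top $: go to s1, push ε → (s1, ε, ε)
All input consumed and the stack is empty.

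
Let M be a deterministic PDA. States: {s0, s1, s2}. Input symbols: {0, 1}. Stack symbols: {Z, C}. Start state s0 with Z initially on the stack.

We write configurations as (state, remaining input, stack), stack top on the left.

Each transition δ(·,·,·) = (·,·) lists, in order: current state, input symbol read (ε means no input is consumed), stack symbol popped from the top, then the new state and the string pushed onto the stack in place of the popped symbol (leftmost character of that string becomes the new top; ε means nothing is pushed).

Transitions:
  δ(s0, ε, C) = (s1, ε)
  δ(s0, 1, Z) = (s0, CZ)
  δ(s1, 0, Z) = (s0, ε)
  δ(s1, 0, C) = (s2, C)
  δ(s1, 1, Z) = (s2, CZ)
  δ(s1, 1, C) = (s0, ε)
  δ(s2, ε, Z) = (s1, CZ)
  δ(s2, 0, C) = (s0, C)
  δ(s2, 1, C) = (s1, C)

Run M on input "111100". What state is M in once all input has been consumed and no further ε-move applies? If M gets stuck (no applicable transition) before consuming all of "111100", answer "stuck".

stuck

(s0, 111100, Z)
  read 1, top Z: go to s0, push CZ → (s0, 11100, CZ)
  ε-move, top C: go to s1, push ε → (s1, 11100, Z)
  read 1, top Z: go to s2, push CZ → (s2, 1100, CZ)
  read 1, top C: go to s1, push C → (s1, 100, CZ)
  read 1, top C: go to s0, push ε → (s0, 00, Z)
No transition for (s0, 0, top Z); M blocks with input 00 remaining.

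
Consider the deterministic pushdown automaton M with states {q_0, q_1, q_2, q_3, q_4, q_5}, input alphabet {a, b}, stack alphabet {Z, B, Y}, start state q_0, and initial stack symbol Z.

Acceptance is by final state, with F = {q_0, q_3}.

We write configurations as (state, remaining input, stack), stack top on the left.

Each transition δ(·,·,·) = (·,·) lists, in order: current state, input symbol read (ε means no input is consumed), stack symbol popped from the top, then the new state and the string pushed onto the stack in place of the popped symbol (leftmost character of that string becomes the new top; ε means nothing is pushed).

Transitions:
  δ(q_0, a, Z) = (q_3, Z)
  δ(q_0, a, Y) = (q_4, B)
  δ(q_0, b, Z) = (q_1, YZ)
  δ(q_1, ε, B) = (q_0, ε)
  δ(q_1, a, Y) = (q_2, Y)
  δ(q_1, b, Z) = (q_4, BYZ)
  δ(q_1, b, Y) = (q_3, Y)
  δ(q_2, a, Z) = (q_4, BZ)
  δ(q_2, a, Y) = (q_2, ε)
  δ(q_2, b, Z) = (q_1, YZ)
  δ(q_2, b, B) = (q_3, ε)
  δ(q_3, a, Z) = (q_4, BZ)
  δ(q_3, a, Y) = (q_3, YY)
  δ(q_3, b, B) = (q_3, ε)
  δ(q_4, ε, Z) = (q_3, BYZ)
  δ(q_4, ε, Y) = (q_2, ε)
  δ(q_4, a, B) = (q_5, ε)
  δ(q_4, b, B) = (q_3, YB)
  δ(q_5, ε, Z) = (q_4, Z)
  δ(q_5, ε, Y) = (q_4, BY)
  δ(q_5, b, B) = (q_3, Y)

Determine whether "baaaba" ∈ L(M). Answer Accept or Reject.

Accept

(q_0, baaaba, Z)
  read b, top Z: go to q_1, push YZ → (q_1, aaaba, YZ)
  read a, top Y: go to q_2, push Y → (q_2, aaba, YZ)
  read a, top Y: go to q_2, push ε → (q_2, aba, Z)
  read a, top Z: go to q_4, push BZ → (q_4, ba, BZ)
  read b, top B: go to q_3, push YB → (q_3, a, YBZ)
  read a, top Y: go to q_3, push YY → (q_3, ε, YYBZ)
All input consumed; state q_3 ∈ F.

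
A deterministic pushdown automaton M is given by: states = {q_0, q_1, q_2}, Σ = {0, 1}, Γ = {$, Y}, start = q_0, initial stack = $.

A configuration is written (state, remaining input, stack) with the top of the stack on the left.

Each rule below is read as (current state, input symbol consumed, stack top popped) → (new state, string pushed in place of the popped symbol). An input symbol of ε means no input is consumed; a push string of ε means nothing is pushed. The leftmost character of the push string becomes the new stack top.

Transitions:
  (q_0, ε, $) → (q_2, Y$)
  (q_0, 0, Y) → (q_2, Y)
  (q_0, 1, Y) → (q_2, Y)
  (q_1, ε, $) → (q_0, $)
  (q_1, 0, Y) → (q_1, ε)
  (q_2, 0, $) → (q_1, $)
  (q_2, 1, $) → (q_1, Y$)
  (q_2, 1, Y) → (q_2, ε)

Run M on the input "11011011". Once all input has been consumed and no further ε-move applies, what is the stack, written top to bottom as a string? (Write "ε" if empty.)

(q_0, 11011011, $)
  ε-move, top $: go to q_2, push Y$ → (q_2, 11011011, Y$)
  read 1, top Y: go to q_2, push ε → (q_2, 1011011, $)
  read 1, top $: go to q_1, push Y$ → (q_1, 011011, Y$)
  read 0, top Y: go to q_1, push ε → (q_1, 11011, $)
  ε-move, top $: go to q_0, push $ → (q_0, 11011, $)
  ε-move, top $: go to q_2, push Y$ → (q_2, 11011, Y$)
  read 1, top Y: go to q_2, push ε → (q_2, 1011, $)
  read 1, top $: go to q_1, push Y$ → (q_1, 011, Y$)
  read 0, top Y: go to q_1, push ε → (q_1, 11, $)
  ε-move, top $: go to q_0, push $ → (q_0, 11, $)
  ε-move, top $: go to q_2, push Y$ → (q_2, 11, Y$)
  read 1, top Y: go to q_2, push ε → (q_2, 1, $)
  read 1, top $: go to q_1, push Y$ → (q_1, ε, Y$)
All input consumed in state q_1 with stack Y$.

Y$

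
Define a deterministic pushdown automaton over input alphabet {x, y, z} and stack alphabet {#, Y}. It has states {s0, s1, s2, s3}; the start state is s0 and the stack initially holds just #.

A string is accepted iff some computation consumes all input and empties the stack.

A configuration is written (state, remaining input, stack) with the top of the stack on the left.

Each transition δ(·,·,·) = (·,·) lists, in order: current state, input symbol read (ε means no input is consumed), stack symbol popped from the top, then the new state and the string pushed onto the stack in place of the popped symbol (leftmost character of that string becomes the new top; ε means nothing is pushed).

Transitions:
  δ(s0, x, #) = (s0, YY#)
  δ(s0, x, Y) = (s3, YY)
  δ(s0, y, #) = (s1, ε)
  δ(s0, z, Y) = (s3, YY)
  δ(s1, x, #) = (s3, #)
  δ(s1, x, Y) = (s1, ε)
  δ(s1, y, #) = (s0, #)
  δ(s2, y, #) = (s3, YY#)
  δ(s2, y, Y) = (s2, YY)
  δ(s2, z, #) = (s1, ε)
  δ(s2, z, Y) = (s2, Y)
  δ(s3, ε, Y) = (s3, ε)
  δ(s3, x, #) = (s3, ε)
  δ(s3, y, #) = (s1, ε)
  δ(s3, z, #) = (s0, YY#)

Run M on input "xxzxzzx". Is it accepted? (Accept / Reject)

(s0, xxzxzzx, #) ⊢ (s0, xzxzzx, YY#) ⊢ (s3, zxzzx, YYY#) ⊢ (s3, zxzzx, YY#) ⊢ (s3, zxzzx, Y#) ⊢ (s3, zxzzx, #) ⊢ (s0, xzzx, YY#) ⊢ (s3, zzx, YYY#) ⊢ (s3, zzx, YY#) ⊢ (s3, zzx, Y#) ⊢ (s3, zzx, #) ⊢ (s0, zx, YY#) ⊢ (s3, x, YYY#) ⊢ (s3, x, YY#) ⊢ (s3, x, Y#) ⊢ (s3, x, #) ⊢ (s3, ε, ε)
All input consumed and the stack is empty.

Accept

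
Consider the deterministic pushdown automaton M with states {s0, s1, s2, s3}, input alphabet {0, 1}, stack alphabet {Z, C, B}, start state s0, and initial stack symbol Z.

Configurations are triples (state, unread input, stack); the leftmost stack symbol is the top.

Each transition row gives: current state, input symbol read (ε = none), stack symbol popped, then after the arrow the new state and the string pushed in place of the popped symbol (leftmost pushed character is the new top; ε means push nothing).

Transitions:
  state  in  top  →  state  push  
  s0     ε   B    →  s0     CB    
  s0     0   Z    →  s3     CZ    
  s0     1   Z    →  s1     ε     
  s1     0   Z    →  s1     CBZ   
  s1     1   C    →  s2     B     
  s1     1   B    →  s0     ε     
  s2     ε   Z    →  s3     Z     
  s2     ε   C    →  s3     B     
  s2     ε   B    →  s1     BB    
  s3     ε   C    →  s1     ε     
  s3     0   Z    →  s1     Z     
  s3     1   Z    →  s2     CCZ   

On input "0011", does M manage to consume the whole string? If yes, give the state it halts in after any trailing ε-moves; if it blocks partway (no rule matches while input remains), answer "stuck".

(s0, 0011, Z)
  read 0, top Z: go to s3, push CZ → (s3, 011, CZ)
  ε-move, top C: go to s1, push ε → (s1, 011, Z)
  read 0, top Z: go to s1, push CBZ → (s1, 11, CBZ)
  read 1, top C: go to s2, push B → (s2, 1, BBZ)
  ε-move, top B: go to s1, push BB → (s1, 1, BBBZ)
  read 1, top B: go to s0, push ε → (s0, ε, BBZ)
  ε-move, top B: go to s0, push CB → (s0, ε, CBBZ)
All input consumed; M is in state s0.

s0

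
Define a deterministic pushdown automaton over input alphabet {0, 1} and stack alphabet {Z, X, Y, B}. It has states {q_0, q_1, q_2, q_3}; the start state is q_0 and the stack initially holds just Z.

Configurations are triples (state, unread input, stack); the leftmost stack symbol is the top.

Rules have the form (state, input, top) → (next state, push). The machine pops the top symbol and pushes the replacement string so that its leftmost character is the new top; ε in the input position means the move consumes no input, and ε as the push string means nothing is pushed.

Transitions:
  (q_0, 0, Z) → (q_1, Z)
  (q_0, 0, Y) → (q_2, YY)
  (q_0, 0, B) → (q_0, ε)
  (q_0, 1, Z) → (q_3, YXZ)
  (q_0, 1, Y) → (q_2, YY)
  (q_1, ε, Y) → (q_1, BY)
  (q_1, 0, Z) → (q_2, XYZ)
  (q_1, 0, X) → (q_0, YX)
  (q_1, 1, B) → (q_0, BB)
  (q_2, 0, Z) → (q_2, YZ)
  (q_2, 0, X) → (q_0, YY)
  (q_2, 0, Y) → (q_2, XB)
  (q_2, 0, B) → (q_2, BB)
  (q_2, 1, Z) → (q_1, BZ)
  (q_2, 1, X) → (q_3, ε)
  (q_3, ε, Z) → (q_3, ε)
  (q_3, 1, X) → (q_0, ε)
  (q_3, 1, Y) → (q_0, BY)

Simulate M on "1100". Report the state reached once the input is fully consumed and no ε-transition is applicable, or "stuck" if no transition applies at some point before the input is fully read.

q_2

(q_0, 1100, Z)
  read 1, top Z: go to q_3, push YXZ → (q_3, 100, YXZ)
  read 1, top Y: go to q_0, push BY → (q_0, 00, BYXZ)
  read 0, top B: go to q_0, push ε → (q_0, 0, YXZ)
  read 0, top Y: go to q_2, push YY → (q_2, ε, YYXZ)
All input consumed; M is in state q_2.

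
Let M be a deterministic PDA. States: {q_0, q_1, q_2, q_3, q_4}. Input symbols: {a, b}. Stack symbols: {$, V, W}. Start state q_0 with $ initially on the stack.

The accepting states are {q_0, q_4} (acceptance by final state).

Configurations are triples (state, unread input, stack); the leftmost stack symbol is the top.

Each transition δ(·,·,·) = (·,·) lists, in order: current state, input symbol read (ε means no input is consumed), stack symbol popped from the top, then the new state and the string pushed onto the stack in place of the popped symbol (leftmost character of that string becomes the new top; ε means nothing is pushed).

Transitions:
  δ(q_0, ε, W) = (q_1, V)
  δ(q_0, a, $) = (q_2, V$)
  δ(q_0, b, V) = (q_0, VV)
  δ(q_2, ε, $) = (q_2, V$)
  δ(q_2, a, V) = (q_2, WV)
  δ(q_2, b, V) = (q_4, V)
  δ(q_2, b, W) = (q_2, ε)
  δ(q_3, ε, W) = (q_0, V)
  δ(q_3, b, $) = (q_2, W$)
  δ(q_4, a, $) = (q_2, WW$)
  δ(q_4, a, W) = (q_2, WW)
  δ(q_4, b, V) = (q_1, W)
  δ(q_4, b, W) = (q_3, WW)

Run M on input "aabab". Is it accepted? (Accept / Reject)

Reject

(q_0, aabab, $)
  read a, top $: go to q_2, push V$ → (q_2, abab, V$)
  read a, top V: go to q_2, push WV → (q_2, bab, WV$)
  read b, top W: go to q_2, push ε → (q_2, ab, V$)
  read a, top V: go to q_2, push WV → (q_2, b, WV$)
  read b, top W: go to q_2, push ε → (q_2, ε, V$)
All input consumed; state q_2 ∉ F and no further ε-move applies.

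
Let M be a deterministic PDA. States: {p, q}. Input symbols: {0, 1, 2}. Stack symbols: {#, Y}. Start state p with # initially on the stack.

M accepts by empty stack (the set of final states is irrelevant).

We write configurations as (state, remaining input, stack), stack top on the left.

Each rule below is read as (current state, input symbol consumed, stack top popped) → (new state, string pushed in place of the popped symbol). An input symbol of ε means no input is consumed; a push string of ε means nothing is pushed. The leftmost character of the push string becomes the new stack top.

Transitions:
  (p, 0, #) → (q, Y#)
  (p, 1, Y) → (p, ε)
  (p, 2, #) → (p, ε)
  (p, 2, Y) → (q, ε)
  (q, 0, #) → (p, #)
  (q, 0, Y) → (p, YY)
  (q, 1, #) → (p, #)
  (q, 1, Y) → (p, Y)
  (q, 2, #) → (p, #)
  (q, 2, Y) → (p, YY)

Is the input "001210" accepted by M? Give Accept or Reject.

(p, 001210, #)
  read 0, top #: go to q, push Y# → (q, 01210, Y#)
  read 0, top Y: go to p, push YY → (p, 1210, YY#)
  read 1, top Y: go to p, push ε → (p, 210, Y#)
  read 2, top Y: go to q, push ε → (q, 10, #)
  read 1, top #: go to p, push # → (p, 0, #)
  read 0, top #: go to q, push Y# → (q, ε, Y#)
All input consumed; stack is Y#, not empty, and no further ε-move applies.

Reject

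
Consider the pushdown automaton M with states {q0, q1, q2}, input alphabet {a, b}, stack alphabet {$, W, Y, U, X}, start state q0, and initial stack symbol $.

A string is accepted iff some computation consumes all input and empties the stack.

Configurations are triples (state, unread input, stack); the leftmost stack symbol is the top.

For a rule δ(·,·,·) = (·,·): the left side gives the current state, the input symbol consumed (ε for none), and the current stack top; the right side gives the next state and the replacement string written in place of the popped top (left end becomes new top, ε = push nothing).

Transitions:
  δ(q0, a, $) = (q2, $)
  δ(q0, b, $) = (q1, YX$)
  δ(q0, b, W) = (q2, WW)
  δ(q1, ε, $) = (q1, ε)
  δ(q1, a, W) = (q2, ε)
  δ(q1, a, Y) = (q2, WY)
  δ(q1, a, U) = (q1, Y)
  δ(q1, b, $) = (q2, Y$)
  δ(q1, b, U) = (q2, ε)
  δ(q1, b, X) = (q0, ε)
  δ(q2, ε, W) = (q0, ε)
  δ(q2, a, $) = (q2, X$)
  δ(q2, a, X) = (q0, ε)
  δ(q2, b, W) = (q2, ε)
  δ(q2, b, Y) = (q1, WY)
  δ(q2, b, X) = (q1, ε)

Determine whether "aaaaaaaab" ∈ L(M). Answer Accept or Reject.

One accepting computation: (q0, aaaaaaaab, $) ⊢ (q2, aaaaaaab, $) ⊢ (q2, aaaaaab, X$) ⊢ (q0, aaaaab, $) ⊢ (q2, aaaab, $) ⊢ (q2, aaab, X$) ⊢ (q0, aab, $) ⊢ (q2, ab, $) ⊢ (q2, b, X$) ⊢ (q1, ε, $) ⊢ (q1, ε, ε)
All input consumed and the stack is empty.

Accept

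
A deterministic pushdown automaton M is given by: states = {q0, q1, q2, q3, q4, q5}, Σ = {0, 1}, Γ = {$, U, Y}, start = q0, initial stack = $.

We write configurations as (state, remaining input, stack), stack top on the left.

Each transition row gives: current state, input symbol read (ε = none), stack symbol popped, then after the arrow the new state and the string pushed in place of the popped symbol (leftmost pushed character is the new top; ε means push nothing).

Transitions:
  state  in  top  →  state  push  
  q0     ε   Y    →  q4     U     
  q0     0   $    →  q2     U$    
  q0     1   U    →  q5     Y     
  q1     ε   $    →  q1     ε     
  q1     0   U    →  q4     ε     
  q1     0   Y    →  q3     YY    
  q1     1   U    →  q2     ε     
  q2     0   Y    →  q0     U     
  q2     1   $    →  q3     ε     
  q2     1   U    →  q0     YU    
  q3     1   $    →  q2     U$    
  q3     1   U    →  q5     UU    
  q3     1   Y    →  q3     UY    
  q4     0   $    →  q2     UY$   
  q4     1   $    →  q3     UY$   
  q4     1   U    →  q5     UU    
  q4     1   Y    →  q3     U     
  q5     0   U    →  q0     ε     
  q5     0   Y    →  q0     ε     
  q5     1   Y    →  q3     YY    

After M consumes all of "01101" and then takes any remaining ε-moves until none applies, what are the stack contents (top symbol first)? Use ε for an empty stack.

YU$

(q0, 01101, $)
  read 0, top $: go to q2, push U$ → (q2, 1101, U$)
  read 1, top U: go to q0, push YU → (q0, 101, YU$)
  ε-move, top Y: go to q4, push U → (q4, 101, UU$)
  read 1, top U: go to q5, push UU → (q5, 01, UUU$)
  read 0, top U: go to q0, push ε → (q0, 1, UU$)
  read 1, top U: go to q5, push Y → (q5, ε, YU$)
All input consumed in state q5 with stack YU$.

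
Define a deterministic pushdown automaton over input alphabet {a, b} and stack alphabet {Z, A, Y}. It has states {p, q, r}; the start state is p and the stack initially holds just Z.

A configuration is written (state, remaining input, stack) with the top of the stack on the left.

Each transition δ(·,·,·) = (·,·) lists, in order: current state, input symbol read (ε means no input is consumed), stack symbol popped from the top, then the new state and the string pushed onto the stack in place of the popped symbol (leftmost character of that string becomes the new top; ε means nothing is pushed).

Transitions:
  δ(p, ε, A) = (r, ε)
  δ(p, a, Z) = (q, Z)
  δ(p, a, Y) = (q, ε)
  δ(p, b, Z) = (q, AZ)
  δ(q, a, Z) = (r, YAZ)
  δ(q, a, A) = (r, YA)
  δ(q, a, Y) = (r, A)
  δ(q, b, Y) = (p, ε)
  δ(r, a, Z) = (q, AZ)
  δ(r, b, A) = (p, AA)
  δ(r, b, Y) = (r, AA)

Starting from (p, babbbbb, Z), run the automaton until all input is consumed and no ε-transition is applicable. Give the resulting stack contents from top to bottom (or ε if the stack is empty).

(p, babbbbb, Z) ⊢ (q, abbbbb, AZ) ⊢ (r, bbbbb, YAZ) ⊢ (r, bbbb, AAAZ) ⊢ (p, bbb, AAAAZ) ⊢ (r, bbb, AAAZ) ⊢ (p, bb, AAAAZ) ⊢ (r, bb, AAAZ) ⊢ (p, b, AAAAZ) ⊢ (r, b, AAAZ) ⊢ (p, ε, AAAAZ) ⊢ (r, ε, AAAZ)
All input consumed in state r with stack AAAZ.

AAAZ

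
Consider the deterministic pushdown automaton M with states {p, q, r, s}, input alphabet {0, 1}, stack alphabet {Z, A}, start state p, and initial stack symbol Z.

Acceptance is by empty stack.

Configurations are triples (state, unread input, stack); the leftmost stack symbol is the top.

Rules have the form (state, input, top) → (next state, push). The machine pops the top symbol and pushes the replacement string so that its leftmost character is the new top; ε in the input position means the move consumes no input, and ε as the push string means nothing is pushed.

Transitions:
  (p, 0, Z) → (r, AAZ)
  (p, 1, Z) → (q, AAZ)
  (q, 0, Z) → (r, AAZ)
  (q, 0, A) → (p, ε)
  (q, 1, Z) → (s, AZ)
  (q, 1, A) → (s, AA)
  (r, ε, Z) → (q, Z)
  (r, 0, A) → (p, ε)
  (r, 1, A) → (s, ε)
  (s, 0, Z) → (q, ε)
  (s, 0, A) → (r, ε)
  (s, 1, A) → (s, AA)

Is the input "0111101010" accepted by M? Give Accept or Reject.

(p, 0111101010, Z) ⊢ (r, 111101010, AAZ) ⊢ (s, 11101010, AZ) ⊢ (s, 1101010, AAZ) ⊢ (s, 101010, AAAZ) ⊢ (s, 01010, AAAAZ) ⊢ (r, 1010, AAAZ) ⊢ (s, 010, AAZ) ⊢ (r, 10, AZ) ⊢ (s, 0, Z) ⊢ (q, ε, ε)
All input consumed and the stack is empty.

Accept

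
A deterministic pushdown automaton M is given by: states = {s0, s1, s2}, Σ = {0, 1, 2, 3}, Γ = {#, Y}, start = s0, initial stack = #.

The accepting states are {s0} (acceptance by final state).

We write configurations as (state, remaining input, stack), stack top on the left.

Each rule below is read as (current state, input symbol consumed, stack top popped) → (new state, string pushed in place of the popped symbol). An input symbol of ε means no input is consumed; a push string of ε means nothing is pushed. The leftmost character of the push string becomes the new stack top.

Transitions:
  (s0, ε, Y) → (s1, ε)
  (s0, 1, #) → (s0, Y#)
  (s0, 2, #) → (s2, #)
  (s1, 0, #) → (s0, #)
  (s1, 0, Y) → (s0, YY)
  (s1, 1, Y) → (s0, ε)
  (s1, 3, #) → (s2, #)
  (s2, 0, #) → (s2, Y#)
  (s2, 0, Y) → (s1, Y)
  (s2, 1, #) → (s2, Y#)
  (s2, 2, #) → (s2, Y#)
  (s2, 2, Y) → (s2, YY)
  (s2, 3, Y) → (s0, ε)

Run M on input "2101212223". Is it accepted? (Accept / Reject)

Accept

(s0, 2101212223, #) ⊢ (s2, 101212223, #) ⊢ (s2, 01212223, Y#) ⊢ (s1, 1212223, Y#) ⊢ (s0, 212223, #) ⊢ (s2, 12223, #) ⊢ (s2, 2223, Y#) ⊢ (s2, 223, YY#) ⊢ (s2, 23, YYY#) ⊢ (s2, 3, YYYY#) ⊢ (s0, ε, YYY#)
All input consumed; state s0 ∈ F.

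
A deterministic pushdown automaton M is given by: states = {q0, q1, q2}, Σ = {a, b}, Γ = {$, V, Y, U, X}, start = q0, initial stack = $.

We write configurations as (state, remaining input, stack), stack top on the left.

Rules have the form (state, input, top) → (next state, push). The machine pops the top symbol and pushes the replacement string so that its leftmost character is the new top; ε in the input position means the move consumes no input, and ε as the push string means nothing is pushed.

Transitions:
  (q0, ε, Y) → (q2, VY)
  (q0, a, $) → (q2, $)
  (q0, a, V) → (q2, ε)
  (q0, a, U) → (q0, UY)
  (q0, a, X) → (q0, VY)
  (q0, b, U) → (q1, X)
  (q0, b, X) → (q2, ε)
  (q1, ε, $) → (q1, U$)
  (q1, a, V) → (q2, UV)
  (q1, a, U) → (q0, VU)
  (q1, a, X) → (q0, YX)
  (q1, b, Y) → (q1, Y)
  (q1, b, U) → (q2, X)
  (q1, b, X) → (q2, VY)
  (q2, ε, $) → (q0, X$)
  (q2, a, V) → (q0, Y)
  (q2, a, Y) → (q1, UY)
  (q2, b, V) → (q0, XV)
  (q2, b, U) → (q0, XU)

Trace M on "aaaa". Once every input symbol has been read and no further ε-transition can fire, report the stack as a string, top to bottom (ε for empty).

(q0, aaaa, $) ⊢ (q2, aaa, $) ⊢ (q0, aaa, X$) ⊢ (q0, aa, VY$) ⊢ (q2, a, Y$) ⊢ (q1, ε, UY$)
All input consumed in state q1 with stack UY$.

UY$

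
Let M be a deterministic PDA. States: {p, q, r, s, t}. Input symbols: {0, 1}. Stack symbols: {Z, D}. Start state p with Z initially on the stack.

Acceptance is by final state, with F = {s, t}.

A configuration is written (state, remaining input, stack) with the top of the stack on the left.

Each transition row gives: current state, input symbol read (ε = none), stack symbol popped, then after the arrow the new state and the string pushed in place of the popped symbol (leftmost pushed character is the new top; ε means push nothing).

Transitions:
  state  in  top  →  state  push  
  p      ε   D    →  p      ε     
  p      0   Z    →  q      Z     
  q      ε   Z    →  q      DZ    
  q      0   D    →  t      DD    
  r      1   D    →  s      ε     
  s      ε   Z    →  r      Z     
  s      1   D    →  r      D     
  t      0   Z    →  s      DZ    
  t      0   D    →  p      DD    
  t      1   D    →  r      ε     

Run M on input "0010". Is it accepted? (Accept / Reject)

(p, 0010, Z)
  read 0, top Z: go to q, push Z → (q, 010, Z)
  ε-move, top Z: go to q, push DZ → (q, 010, DZ)
  read 0, top D: go to t, push DD → (t, 10, DDZ)
  read 1, top D: go to r, push ε → (r, 0, DZ)
No transition applies at (r, 0, DZ); input not fully consumed.

Reject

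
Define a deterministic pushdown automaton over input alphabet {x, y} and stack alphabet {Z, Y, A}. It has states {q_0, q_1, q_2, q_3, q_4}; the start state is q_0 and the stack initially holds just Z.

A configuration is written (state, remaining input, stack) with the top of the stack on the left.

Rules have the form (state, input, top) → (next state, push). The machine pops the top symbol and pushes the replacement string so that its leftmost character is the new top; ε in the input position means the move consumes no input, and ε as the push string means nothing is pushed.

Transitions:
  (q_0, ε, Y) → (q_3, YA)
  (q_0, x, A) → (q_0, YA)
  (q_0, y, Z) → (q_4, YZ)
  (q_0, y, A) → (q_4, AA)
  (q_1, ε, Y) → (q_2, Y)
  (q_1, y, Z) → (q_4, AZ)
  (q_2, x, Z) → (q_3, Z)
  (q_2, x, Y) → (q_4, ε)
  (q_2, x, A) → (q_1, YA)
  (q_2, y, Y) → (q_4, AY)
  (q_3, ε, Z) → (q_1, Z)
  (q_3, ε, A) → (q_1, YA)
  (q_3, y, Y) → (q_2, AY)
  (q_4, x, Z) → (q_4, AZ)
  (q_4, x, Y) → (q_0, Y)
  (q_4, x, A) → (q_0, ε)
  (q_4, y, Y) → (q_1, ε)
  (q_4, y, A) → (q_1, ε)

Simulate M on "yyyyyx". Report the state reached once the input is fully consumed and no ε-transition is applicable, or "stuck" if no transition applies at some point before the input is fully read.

(q_0, yyyyyx, Z) ⊢ (q_4, yyyyx, YZ) ⊢ (q_1, yyyx, Z) ⊢ (q_4, yyx, AZ) ⊢ (q_1, yx, Z) ⊢ (q_4, x, AZ) ⊢ (q_0, ε, Z)
All input consumed; M is in state q_0.

q_0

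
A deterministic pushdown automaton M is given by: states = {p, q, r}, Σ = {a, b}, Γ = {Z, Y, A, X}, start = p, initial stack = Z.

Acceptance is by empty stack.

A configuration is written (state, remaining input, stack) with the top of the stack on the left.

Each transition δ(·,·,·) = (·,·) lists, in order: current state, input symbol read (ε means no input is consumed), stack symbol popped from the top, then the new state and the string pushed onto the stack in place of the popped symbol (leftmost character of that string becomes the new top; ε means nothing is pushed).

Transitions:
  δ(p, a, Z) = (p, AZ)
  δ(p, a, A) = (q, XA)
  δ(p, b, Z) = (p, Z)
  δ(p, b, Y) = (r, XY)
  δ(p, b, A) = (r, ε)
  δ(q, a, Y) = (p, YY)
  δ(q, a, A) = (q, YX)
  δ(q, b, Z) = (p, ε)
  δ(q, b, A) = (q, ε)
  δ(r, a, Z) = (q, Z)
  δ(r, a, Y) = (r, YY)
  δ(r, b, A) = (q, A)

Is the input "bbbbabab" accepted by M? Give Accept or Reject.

(p, bbbbabab, Z) ⊢ (p, bbbabab, Z) ⊢ (p, bbabab, Z) ⊢ (p, babab, Z) ⊢ (p, abab, Z) ⊢ (p, bab, AZ) ⊢ (r, ab, Z) ⊢ (q, b, Z) ⊢ (p, ε, ε)
All input consumed and the stack is empty.

Accept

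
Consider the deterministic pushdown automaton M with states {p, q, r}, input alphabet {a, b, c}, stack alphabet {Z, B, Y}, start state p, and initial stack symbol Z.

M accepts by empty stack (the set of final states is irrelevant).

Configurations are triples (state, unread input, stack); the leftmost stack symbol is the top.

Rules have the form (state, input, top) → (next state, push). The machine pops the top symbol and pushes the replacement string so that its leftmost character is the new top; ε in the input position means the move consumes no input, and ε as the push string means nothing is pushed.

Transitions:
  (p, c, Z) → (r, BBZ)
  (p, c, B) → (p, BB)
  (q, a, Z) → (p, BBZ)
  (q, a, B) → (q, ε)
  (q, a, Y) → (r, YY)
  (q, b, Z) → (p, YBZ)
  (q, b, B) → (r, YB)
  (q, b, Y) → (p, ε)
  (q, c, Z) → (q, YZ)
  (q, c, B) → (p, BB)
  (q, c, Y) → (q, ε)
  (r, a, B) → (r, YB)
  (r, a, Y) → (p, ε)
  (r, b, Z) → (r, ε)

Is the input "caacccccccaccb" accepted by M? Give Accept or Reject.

Reject

(p, caacccccccaccb, Z)
  read c, top Z: go to r, push BBZ → (r, aacccccccaccb, BBZ)
  read a, top B: go to r, push YB → (r, acccccccaccb, YBBZ)
  read a, top Y: go to p, push ε → (p, cccccccaccb, BBZ)
  read c, top B: go to p, push BB → (p, ccccccaccb, BBBZ)
  read c, top B: go to p, push BB → (p, cccccaccb, BBBBZ)
  read c, top B: go to p, push BB → (p, ccccaccb, BBBBBZ)
  read c, top B: go to p, push BB → (p, cccaccb, BBBBBBZ)
  read c, top B: go to p, push BB → (p, ccaccb, BBBBBBBZ)
  read c, top B: go to p, push BB → (p, caccb, BBBBBBBBZ)
  read c, top B: go to p, push BB → (p, accb, BBBBBBBBBZ)
No transition applies at (p, accb, BBBBBBBBBZ); input not fully consumed.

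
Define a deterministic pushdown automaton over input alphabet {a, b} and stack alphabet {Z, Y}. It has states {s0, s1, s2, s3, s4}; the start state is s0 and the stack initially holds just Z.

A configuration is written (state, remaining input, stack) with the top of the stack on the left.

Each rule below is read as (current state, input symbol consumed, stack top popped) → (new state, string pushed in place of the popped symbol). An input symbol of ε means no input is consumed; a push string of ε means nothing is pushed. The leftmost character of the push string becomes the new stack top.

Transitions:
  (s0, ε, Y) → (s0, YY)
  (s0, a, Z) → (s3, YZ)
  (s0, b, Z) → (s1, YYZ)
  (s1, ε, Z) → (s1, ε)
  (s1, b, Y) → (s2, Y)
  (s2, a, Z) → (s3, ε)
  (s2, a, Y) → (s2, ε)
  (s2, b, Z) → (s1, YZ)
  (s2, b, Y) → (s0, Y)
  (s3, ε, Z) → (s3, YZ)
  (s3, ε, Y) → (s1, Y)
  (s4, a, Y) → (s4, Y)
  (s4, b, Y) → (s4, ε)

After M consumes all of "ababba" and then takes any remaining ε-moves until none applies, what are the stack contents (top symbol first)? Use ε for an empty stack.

Z

(s0, ababba, Z)
  read a, top Z: go to s3, push YZ → (s3, babba, YZ)
  ε-move, top Y: go to s1, push Y → (s1, babba, YZ)
  read b, top Y: go to s2, push Y → (s2, abba, YZ)
  read a, top Y: go to s2, push ε → (s2, bba, Z)
  read b, top Z: go to s1, push YZ → (s1, ba, YZ)
  read b, top Y: go to s2, push Y → (s2, a, YZ)
  read a, top Y: go to s2, push ε → (s2, ε, Z)
All input consumed in state s2 with stack Z.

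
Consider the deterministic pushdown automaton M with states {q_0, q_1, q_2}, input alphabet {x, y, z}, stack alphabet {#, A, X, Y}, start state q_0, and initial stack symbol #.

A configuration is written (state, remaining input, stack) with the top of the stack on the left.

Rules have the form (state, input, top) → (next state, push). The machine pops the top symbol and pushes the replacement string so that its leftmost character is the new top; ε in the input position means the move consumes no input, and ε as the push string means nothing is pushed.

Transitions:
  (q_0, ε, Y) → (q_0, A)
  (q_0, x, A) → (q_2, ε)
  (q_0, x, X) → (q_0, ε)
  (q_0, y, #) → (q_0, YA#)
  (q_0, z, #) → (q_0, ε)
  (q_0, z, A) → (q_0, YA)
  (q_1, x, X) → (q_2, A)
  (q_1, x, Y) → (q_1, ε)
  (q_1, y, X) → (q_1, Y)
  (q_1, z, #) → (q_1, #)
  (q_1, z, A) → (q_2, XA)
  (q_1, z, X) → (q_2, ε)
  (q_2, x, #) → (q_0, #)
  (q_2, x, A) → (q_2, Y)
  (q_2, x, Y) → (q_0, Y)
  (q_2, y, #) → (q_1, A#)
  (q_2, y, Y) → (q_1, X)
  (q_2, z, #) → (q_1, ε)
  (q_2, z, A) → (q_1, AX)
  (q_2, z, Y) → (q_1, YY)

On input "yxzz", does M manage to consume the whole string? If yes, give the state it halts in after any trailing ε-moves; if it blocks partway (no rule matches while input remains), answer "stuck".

(q_0, yxzz, #) ⊢ (q_0, xzz, YA#) ⊢ (q_0, xzz, AA#) ⊢ (q_2, zz, A#) ⊢ (q_1, z, AX#) ⊢ (q_2, ε, XAX#)
All input consumed; M is in state q_2.

q_2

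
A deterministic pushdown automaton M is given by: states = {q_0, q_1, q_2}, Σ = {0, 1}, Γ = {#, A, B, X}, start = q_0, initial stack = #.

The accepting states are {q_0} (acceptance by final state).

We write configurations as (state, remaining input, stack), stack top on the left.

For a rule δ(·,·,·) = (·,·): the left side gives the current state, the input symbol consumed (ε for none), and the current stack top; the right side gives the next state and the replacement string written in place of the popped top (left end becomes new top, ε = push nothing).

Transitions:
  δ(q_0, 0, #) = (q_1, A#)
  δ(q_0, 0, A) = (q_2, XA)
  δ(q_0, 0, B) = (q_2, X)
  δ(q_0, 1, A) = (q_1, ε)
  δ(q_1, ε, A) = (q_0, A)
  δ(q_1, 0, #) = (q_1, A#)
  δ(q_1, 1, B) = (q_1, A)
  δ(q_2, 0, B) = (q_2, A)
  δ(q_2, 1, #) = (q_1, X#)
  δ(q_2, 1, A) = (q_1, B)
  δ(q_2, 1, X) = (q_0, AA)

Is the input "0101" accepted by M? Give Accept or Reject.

Reject

(q_0, 0101, #) ⊢ (q_1, 101, A#) ⊢ (q_0, 101, A#) ⊢ (q_1, 01, #) ⊢ (q_1, 1, A#) ⊢ (q_0, 1, A#) ⊢ (q_1, ε, #)
All input consumed; state q_1 ∉ F and no further ε-move applies.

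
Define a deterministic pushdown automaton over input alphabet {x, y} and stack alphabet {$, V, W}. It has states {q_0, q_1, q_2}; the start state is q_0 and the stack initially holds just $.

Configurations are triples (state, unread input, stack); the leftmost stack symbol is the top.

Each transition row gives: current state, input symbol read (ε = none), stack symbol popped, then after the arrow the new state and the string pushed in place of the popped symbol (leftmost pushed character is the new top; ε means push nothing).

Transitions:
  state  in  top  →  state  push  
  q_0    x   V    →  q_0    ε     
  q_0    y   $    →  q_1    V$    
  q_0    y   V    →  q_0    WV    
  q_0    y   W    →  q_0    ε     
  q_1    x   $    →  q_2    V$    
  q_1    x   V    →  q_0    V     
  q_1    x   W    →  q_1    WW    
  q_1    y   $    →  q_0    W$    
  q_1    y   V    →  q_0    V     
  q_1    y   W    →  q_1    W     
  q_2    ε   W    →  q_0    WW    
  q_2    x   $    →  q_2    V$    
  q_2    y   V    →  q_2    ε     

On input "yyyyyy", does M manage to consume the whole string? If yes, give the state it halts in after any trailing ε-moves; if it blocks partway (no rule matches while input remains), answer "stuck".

(q_0, yyyyyy, $)
  read y, top $: go to q_1, push V$ → (q_1, yyyyy, V$)
  read y, top V: go to q_0, push V → (q_0, yyyy, V$)
  read y, top V: go to q_0, push WV → (q_0, yyy, WV$)
  read y, top W: go to q_0, push ε → (q_0, yy, V$)
  read y, top V: go to q_0, push WV → (q_0, y, WV$)
  read y, top W: go to q_0, push ε → (q_0, ε, V$)
All input consumed; M is in state q_0.

q_0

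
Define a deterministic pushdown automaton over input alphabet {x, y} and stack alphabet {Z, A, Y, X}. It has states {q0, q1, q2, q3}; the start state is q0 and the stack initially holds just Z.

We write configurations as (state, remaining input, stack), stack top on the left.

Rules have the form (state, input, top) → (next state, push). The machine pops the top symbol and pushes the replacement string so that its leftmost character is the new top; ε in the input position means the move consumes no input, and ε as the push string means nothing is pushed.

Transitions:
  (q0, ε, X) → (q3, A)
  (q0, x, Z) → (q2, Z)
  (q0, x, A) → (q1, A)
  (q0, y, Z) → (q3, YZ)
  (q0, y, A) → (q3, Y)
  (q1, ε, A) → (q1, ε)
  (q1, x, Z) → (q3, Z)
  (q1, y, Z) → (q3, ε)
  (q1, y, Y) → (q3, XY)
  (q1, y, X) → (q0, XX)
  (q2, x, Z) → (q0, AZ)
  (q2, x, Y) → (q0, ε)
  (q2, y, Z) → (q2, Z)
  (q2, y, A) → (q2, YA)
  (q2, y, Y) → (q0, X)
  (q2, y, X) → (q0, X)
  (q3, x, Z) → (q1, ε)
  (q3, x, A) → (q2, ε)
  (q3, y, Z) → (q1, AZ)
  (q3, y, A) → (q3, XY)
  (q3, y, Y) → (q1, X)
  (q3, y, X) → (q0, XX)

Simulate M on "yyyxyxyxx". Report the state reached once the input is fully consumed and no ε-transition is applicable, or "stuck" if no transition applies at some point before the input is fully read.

(q0, yyyxyxyxx, Z)
  read y, top Z: go to q3, push YZ → (q3, yyxyxyxx, YZ)
  read y, top Y: go to q1, push X → (q1, yxyxyxx, XZ)
  read y, top X: go to q0, push XX → (q0, xyxyxx, XXZ)
  ε-move, top X: go to q3, push A → (q3, xyxyxx, AXZ)
  read x, top A: go to q2, push ε → (q2, yxyxx, XZ)
  read y, top X: go to q0, push X → (q0, xyxx, XZ)
  ε-move, top X: go to q3, push A → (q3, xyxx, AZ)
  read x, top A: go to q2, push ε → (q2, yxx, Z)
  read y, top Z: go to q2, push Z → (q2, xx, Z)
  read x, top Z: go to q0, push AZ → (q0, x, AZ)
  read x, top A: go to q1, push A → (q1, ε, AZ)
  ε-move, top A: go to q1, push ε → (q1, ε, Z)
All input consumed; M is in state q1.

q1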